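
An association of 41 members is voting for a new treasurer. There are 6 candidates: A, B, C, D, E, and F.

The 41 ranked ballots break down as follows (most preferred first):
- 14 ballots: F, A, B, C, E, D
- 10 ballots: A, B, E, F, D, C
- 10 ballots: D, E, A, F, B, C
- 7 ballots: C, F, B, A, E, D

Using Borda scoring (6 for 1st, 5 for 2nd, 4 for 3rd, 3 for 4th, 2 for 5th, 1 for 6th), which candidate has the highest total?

A: 14×5 + 10×6 + 10×4 + 7×3 = 191
B: 14×4 + 10×5 + 10×2 + 7×4 = 154
C: 14×3 + 10×1 + 10×1 + 7×6 = 104
D: 14×1 + 10×2 + 10×6 + 7×1 = 101
E: 14×2 + 10×4 + 10×5 + 7×2 = 132
F: 14×6 + 10×3 + 10×3 + 7×5 = 179

A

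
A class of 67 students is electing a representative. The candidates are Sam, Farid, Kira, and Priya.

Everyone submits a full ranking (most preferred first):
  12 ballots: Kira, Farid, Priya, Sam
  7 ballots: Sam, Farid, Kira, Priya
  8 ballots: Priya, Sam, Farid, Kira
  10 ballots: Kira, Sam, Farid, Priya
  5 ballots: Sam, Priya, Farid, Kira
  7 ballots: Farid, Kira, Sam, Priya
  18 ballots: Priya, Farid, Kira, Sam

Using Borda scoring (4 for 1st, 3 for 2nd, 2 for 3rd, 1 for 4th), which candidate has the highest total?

Farid

Sam: 12×1 + 7×4 + 8×3 + 10×3 + 5×4 + 7×2 + 18×1 = 146
Farid: 12×3 + 7×3 + 8×2 + 10×2 + 5×2 + 7×4 + 18×3 = 185
Kira: 12×4 + 7×2 + 8×1 + 10×4 + 5×1 + 7×3 + 18×2 = 172
Priya: 12×2 + 7×1 + 8×4 + 10×1 + 5×3 + 7×1 + 18×4 = 167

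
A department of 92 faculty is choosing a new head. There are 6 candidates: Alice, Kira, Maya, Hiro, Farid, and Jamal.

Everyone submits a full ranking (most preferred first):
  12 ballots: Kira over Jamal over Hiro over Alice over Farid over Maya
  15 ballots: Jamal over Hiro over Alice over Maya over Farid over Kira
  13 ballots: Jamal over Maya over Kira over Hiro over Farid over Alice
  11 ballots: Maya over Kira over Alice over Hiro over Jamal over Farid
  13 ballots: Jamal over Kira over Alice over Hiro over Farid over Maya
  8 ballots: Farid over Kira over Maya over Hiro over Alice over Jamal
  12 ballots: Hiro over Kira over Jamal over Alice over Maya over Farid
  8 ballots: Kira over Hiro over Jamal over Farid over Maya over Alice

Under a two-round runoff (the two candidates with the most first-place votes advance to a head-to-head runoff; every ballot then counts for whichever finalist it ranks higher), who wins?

Round 1 first-place votes: Alice 0, Kira 20, Maya 11, Hiro 12, Farid 8, Jamal 41. Jamal and Kira advance.
Runoff: Jamal is ranked above Kira on 41 ballots, Kira above Jamal on 51.

Kira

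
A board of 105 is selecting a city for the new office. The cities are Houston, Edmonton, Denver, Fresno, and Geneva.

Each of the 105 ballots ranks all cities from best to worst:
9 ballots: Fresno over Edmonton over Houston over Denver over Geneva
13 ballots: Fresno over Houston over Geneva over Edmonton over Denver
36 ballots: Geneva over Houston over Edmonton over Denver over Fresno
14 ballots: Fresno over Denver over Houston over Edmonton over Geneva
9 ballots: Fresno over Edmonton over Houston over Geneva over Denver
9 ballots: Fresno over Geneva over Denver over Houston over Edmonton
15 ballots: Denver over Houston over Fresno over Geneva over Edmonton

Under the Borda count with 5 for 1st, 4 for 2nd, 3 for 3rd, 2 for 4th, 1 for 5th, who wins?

Houston

Houston: 9×3 + 13×4 + 36×4 + 14×3 + 9×3 + 9×2 + 15×4 = 370
Edmonton: 9×4 + 13×2 + 36×3 + 14×2 + 9×4 + 9×1 + 15×1 = 258
Denver: 9×2 + 13×1 + 36×2 + 14×4 + 9×1 + 9×3 + 15×5 = 270
Fresno: 9×5 + 13×5 + 36×1 + 14×5 + 9×5 + 9×5 + 15×3 = 351
Geneva: 9×1 + 13×3 + 36×5 + 14×1 + 9×2 + 9×4 + 15×2 = 326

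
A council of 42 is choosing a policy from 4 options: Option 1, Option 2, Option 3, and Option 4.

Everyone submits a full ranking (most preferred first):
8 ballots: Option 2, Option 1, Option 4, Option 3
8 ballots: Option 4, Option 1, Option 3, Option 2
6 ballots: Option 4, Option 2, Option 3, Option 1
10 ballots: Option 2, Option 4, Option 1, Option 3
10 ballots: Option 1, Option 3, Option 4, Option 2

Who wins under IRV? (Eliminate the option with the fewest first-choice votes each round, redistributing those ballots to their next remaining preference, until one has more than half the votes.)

Option 4

Round 1: Option 1 10, Option 2 18, Option 3 0, Option 4 14. Option 3 eliminated.
Round 2: Option 1 10, Option 2 18, Option 4 14. Option 1 eliminated.
Round 3: Option 2 18, Option 4 24. Option 4 has a majority (≥22).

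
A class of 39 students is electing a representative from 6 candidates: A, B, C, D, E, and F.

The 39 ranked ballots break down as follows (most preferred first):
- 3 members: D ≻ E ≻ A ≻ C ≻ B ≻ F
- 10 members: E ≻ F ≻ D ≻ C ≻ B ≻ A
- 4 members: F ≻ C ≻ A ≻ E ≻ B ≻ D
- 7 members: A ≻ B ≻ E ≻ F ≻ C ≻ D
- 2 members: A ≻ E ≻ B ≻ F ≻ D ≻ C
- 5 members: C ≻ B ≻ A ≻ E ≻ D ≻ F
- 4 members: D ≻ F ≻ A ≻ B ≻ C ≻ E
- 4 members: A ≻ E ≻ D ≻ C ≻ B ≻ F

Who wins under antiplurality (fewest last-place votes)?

B

Last-place votes: A 10, B 0, C 2, D 11, E 4, F 12.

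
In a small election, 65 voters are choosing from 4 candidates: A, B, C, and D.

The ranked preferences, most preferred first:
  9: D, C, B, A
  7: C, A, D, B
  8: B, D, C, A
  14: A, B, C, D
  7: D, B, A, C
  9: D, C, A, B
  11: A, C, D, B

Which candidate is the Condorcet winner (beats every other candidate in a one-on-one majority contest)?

D

D vs A: 33–32
D vs B: 43–22
D vs C: 33–32
D beats every other candidate.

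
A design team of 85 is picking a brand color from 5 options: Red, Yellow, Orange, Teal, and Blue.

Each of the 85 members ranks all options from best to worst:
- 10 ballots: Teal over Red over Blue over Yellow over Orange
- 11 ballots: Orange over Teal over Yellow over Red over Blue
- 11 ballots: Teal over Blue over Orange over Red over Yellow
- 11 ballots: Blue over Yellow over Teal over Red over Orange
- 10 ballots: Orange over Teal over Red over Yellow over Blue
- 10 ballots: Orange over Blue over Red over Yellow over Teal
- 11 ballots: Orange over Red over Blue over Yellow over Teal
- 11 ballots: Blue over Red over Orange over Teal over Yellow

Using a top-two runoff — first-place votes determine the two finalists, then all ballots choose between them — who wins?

Blue

Round 1 first-place votes: Red 0, Yellow 0, Orange 42, Teal 21, Blue 22. Orange and Blue advance.
Runoff: Orange is ranked above Blue on 42 ballots, Blue above Orange on 43.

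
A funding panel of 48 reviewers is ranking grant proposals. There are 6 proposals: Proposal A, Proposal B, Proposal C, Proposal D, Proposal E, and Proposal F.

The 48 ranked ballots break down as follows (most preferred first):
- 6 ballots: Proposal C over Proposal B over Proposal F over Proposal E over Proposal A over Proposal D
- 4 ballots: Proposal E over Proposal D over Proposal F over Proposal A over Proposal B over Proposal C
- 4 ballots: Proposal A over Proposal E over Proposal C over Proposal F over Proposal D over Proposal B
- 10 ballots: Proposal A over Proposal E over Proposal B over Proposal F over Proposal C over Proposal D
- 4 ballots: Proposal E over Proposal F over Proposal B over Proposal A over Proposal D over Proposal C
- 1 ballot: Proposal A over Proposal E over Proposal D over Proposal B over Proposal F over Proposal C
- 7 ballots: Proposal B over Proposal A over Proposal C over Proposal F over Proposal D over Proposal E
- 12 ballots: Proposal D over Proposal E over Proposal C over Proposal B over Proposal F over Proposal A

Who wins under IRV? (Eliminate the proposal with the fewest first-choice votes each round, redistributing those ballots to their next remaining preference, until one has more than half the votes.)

Proposal B

Round 1: Proposal A 15, Proposal B 7, Proposal C 6, Proposal D 12, Proposal E 8, Proposal F 0. Proposal F eliminated.
Round 2: Proposal A 15, Proposal B 7, Proposal C 6, Proposal D 12, Proposal E 8. Proposal C eliminated.
Round 3: Proposal A 15, Proposal B 13, Proposal D 12, Proposal E 8. Proposal E eliminated.
Round 4: Proposal A 15, Proposal B 17, Proposal D 16. Proposal A eliminated.
Round 5: Proposal B 27, Proposal D 21. Proposal B has a majority (≥25).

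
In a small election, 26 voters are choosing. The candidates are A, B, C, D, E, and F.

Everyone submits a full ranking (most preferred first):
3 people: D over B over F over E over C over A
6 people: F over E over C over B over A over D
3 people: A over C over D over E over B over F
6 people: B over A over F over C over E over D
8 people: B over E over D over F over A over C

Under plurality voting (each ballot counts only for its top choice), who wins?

B

First-place votes: A 3, B 14, C 0, D 3, E 0, F 6.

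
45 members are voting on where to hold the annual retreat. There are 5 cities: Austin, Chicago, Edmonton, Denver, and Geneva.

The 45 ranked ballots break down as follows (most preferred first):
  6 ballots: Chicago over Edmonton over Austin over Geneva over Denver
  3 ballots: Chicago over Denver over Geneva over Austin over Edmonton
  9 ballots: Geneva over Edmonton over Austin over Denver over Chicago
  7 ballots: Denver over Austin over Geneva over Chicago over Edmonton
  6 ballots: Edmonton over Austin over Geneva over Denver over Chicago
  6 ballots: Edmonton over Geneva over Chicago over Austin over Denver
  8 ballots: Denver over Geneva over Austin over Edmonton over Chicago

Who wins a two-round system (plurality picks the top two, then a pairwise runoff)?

Round 1 first-place votes: Austin 0, Chicago 9, Edmonton 12, Denver 15, Geneva 9. Denver and Edmonton advance.
Runoff: Denver is ranked above Edmonton on 18 ballots, Edmonton above Denver on 27.

Edmonton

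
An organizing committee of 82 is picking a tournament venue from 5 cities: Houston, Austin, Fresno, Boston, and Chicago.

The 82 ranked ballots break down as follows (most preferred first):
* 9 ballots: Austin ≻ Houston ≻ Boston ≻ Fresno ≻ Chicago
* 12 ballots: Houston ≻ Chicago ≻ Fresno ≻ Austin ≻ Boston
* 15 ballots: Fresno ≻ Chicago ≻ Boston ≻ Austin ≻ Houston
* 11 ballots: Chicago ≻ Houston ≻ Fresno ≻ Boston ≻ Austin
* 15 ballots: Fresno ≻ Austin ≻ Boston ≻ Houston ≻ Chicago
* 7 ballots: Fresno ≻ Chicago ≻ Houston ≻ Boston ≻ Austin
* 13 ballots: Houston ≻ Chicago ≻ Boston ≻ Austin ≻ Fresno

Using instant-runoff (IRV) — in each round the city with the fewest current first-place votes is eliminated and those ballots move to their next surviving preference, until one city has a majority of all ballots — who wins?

Houston

Round 1: Houston 25, Austin 9, Fresno 37, Boston 0, Chicago 11. Boston eliminated.
Round 2: Houston 25, Austin 9, Fresno 37, Chicago 11. Austin eliminated.
Round 3: Houston 34, Fresno 37, Chicago 11. Chicago eliminated.
Round 4: Houston 45, Fresno 37. Houston has a majority (≥42).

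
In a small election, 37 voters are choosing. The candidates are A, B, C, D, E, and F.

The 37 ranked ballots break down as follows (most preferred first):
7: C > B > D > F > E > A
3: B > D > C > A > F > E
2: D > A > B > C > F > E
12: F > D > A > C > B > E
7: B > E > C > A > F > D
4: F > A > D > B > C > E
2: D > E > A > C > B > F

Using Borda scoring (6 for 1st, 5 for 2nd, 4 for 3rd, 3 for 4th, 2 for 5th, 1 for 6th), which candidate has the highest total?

D

A: 7×1 + 3×3 + 2×5 + 12×4 + 7×3 + 4×5 + 2×4 = 123
B: 7×5 + 3×6 + 2×4 + 12×2 + 7×6 + 4×3 + 2×2 = 143
C: 7×6 + 3×4 + 2×3 + 12×3 + 7×4 + 4×2 + 2×3 = 138
D: 7×4 + 3×5 + 2×6 + 12×5 + 7×1 + 4×4 + 2×6 = 150
E: 7×2 + 3×1 + 2×1 + 12×1 + 7×5 + 4×1 + 2×5 = 80
F: 7×3 + 3×2 + 2×2 + 12×6 + 7×2 + 4×6 + 2×1 = 143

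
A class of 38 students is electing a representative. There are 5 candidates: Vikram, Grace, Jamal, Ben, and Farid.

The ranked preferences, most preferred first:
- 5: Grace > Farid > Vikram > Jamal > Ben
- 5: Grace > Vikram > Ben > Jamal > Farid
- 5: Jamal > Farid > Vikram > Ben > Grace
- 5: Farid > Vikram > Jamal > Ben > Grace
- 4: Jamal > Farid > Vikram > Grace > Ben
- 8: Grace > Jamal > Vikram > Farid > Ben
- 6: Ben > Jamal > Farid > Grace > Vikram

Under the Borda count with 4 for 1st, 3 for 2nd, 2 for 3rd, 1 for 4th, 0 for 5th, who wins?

Vikram: 5×2 + 5×3 + 5×2 + 5×3 + 4×2 + 8×2 + 6×0 = 74
Grace: 5×4 + 5×4 + 5×0 + 5×0 + 4×1 + 8×4 + 6×1 = 82
Jamal: 5×1 + 5×1 + 5×4 + 5×2 + 4×4 + 8×3 + 6×3 = 98
Ben: 5×0 + 5×2 + 5×1 + 5×1 + 4×0 + 8×0 + 6×4 = 44
Farid: 5×3 + 5×0 + 5×3 + 5×4 + 4×3 + 8×1 + 6×2 = 82

Jamal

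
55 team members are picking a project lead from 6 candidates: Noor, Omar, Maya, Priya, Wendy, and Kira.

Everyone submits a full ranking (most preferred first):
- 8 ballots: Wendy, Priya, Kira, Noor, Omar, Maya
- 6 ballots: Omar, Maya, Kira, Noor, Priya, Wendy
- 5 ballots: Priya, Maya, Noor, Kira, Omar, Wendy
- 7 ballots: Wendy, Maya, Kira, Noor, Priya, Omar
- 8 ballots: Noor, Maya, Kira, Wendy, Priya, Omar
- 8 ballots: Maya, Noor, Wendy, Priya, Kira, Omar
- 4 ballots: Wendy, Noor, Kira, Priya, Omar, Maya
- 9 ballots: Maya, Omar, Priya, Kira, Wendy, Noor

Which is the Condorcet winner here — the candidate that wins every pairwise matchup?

Maya vs Noor: 35–20
Maya vs Omar: 37–18
Maya vs Priya: 38–17
Maya vs Wendy: 36–19
Maya vs Kira: 43–12
Maya beats every other candidate.

Maya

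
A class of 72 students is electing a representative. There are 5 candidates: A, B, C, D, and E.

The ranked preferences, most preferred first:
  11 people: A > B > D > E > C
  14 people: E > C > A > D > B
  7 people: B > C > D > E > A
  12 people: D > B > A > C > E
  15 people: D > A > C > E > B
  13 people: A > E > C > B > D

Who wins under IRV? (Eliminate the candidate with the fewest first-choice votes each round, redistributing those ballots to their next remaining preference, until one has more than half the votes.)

A

Round 1: A 24, B 7, C 0, D 27, E 14. C eliminated.
Round 2: A 24, B 7, D 27, E 14. B eliminated.
Round 3: A 24, D 34, E 14. E eliminated.
Round 4: A 38, D 34. A has a majority (≥37).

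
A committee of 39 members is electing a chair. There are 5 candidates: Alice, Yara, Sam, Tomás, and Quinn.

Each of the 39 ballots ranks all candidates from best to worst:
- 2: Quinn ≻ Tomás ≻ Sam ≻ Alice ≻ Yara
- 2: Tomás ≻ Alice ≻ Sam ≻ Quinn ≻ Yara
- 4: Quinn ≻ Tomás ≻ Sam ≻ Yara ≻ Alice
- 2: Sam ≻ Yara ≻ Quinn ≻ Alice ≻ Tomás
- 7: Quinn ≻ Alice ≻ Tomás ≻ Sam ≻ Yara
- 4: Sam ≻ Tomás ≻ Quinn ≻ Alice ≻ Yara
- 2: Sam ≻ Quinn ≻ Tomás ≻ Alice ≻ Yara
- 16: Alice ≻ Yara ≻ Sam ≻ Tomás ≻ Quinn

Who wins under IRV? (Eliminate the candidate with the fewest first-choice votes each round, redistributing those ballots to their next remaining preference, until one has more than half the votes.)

Quinn

Round 1: Alice 16, Yara 0, Sam 8, Tomás 2, Quinn 13. Yara eliminated.
Round 2: Alice 16, Sam 8, Tomás 2, Quinn 13. Tomás eliminated.
Round 3: Alice 18, Sam 8, Quinn 13. Sam eliminated.
Round 4: Alice 18, Quinn 21. Quinn has a majority (≥20).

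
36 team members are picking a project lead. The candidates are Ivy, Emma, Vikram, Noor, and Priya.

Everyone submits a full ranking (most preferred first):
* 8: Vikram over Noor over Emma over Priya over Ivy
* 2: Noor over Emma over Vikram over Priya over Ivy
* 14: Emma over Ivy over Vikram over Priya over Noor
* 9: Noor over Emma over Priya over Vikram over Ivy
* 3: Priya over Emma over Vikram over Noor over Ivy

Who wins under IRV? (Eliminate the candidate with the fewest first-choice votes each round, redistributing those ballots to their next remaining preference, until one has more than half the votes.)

Round 1: Ivy 0, Emma 14, Vikram 8, Noor 11, Priya 3. Ivy eliminated.
Round 2: Emma 14, Vikram 8, Noor 11, Priya 3. Priya eliminated.
Round 3: Emma 17, Vikram 8, Noor 11. Vikram eliminated.
Round 4: Emma 17, Noor 19. Noor has a majority (≥19).

Noor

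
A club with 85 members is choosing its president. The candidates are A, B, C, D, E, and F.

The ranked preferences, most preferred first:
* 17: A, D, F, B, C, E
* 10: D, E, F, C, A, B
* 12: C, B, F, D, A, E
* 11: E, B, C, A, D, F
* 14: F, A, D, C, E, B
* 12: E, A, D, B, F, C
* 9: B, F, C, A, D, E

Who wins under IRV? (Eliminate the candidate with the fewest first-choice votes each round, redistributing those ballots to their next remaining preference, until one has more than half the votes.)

F

Round 1: A 17, B 9, C 12, D 10, E 23, F 14. B eliminated.
Round 2: A 17, C 12, D 10, E 23, F 23. D eliminated.
Round 3: A 17, C 12, E 33, F 23. C eliminated.
Round 4: A 17, E 33, F 35. A eliminated.
Round 5: E 33, F 52. F has a majority (≥43).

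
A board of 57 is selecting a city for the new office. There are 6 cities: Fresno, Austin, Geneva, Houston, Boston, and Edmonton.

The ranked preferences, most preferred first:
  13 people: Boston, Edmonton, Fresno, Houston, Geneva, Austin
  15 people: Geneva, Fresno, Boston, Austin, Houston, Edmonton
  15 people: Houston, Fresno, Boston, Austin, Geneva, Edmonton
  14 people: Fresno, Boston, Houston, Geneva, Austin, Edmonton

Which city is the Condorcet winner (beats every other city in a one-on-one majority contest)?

Fresno

Fresno vs Austin: 57–0
Fresno vs Geneva: 42–15
Fresno vs Houston: 42–15
Fresno vs Boston: 44–13
Fresno vs Edmonton: 44–13
Fresno beats every other city.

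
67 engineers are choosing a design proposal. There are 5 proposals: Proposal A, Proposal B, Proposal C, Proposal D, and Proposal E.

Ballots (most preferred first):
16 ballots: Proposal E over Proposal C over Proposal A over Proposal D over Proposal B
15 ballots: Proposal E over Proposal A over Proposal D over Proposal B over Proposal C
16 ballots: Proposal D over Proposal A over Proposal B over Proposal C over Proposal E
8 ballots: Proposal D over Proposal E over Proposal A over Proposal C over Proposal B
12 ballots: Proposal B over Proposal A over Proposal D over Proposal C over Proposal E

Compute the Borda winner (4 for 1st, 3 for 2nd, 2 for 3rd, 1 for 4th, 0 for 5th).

Proposal A

Proposal A: 16×2 + 15×3 + 16×3 + 8×2 + 12×3 = 177
Proposal B: 16×0 + 15×1 + 16×2 + 8×0 + 12×4 = 95
Proposal C: 16×3 + 15×0 + 16×1 + 8×1 + 12×1 = 84
Proposal D: 16×1 + 15×2 + 16×4 + 8×4 + 12×2 = 166
Proposal E: 16×4 + 15×4 + 16×0 + 8×3 + 12×0 = 148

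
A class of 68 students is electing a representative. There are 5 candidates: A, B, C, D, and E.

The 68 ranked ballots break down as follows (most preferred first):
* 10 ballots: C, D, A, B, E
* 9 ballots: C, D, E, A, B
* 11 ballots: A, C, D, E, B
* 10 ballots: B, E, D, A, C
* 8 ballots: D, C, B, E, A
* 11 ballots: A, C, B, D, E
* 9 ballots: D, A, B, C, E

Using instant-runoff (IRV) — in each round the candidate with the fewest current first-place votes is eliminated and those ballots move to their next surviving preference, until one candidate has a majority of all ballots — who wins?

D

Round 1: A 22, B 10, C 19, D 17, E 0. E eliminated.
Round 2: A 22, B 10, C 19, D 17. B eliminated.
Round 3: A 22, C 19, D 27. C eliminated.
Round 4: A 22, D 46. D has a majority (≥35).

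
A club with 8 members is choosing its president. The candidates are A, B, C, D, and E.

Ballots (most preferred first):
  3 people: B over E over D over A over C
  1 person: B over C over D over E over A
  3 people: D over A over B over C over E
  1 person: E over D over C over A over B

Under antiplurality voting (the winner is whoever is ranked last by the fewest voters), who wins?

Last-place votes: A 1, B 1, C 3, D 0, E 3.

D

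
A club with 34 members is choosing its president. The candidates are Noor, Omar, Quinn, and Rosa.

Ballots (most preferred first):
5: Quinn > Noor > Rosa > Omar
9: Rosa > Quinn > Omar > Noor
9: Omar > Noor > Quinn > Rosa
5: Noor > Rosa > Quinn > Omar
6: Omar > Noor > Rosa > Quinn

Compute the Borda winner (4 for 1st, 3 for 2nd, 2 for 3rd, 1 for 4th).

Noor

Noor: 5×3 + 9×1 + 9×3 + 5×4 + 6×3 = 89
Omar: 5×1 + 9×2 + 9×4 + 5×1 + 6×4 = 88
Quinn: 5×4 + 9×3 + 9×2 + 5×2 + 6×1 = 81
Rosa: 5×2 + 9×4 + 9×1 + 5×3 + 6×2 = 82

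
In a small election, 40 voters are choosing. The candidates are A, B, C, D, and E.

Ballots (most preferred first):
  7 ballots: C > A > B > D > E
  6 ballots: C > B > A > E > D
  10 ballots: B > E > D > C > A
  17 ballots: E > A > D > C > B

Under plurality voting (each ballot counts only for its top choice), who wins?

E

First-place votes: A 0, B 10, C 13, D 0, E 17.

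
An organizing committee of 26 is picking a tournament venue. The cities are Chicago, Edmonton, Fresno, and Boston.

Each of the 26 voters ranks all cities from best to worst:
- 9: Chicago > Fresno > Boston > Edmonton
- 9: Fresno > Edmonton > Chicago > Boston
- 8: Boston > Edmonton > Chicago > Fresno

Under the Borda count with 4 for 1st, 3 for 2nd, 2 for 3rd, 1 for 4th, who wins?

Chicago: 9×4 + 9×2 + 8×2 = 70
Edmonton: 9×1 + 9×3 + 8×3 = 60
Fresno: 9×3 + 9×4 + 8×1 = 71
Boston: 9×2 + 9×1 + 8×4 = 59

Fresno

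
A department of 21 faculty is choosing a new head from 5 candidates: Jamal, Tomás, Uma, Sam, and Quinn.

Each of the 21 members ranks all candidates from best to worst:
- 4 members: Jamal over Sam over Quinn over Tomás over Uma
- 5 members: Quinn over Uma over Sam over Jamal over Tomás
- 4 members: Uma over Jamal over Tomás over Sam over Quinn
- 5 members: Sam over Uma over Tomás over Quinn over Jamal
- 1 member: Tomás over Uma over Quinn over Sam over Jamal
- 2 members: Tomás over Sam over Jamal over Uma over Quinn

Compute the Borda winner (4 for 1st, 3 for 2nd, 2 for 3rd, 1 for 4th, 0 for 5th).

Sam

Jamal: 4×4 + 5×1 + 4×3 + 5×0 + 1×0 + 2×2 = 37
Tomás: 4×1 + 5×0 + 4×2 + 5×2 + 1×4 + 2×4 = 34
Uma: 4×0 + 5×3 + 4×4 + 5×3 + 1×3 + 2×1 = 51
Sam: 4×3 + 5×2 + 4×1 + 5×4 + 1×1 + 2×3 = 53
Quinn: 4×2 + 5×4 + 4×0 + 5×1 + 1×2 + 2×0 = 35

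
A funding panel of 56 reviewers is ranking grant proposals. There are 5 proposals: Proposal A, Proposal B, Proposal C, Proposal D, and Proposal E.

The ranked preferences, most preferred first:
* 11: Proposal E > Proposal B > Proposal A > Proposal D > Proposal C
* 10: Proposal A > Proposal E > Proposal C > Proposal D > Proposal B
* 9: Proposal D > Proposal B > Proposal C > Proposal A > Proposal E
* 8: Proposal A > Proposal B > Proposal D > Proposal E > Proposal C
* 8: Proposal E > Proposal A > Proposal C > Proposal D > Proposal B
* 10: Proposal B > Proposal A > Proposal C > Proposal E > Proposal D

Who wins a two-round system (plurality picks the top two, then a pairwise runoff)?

Round 1 first-place votes: Proposal A 18, Proposal B 10, Proposal C 0, Proposal D 9, Proposal E 19. Proposal E and Proposal A advance.
Runoff: Proposal E is ranked above Proposal A on 19 ballots, Proposal A above Proposal E on 37.

Proposal A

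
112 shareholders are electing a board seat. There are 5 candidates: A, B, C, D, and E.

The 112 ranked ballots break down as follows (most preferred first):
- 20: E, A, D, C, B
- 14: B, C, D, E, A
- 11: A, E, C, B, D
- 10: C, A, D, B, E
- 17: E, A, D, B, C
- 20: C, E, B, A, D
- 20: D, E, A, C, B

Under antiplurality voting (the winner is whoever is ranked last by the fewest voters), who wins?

E

Last-place votes: A 14, B 40, C 17, D 31, E 10.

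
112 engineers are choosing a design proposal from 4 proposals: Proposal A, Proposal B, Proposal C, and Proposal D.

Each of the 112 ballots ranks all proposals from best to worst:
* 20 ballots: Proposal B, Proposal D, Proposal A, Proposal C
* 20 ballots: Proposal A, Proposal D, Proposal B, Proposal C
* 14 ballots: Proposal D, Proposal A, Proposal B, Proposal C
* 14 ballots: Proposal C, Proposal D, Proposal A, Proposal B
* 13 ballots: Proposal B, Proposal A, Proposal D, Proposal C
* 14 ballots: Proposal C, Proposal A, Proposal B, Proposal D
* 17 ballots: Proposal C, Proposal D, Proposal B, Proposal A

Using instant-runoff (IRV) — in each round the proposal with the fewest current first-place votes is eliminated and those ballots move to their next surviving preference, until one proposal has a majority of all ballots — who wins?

Proposal A

Round 1: Proposal A 20, Proposal B 33, Proposal C 45, Proposal D 14. Proposal D eliminated.
Round 2: Proposal A 34, Proposal B 33, Proposal C 45. Proposal B eliminated.
Round 3: Proposal A 67, Proposal C 45. Proposal A has a majority (≥57).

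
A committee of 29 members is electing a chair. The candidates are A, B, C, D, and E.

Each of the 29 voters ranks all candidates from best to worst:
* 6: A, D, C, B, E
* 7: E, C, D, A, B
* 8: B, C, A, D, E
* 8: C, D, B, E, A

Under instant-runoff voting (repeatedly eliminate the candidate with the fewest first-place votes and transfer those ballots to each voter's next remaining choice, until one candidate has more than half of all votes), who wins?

C

Round 1: A 6, B 8, C 8, D 0, E 7. D eliminated.
Round 2: A 6, B 8, C 8, E 7. A eliminated.
Round 3: B 8, C 14, E 7. E eliminated.
Round 4: B 8, C 21. C has a majority (≥15).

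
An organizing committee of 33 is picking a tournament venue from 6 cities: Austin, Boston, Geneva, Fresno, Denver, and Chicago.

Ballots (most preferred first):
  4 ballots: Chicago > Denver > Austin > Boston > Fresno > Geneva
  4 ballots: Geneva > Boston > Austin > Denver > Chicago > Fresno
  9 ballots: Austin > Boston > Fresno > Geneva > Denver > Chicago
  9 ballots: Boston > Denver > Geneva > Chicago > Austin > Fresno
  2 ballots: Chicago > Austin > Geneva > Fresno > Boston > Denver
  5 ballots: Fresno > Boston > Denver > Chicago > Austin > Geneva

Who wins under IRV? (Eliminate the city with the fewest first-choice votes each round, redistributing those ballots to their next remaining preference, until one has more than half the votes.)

Boston

Round 1: Austin 9, Boston 9, Geneva 4, Fresno 5, Denver 0, Chicago 6. Denver eliminated.
Round 2: Austin 9, Boston 9, Geneva 4, Fresno 5, Chicago 6. Geneva eliminated.
Round 3: Austin 9, Boston 13, Fresno 5, Chicago 6. Fresno eliminated.
Round 4: Austin 9, Boston 18, Chicago 6. Boston has a majority (≥17).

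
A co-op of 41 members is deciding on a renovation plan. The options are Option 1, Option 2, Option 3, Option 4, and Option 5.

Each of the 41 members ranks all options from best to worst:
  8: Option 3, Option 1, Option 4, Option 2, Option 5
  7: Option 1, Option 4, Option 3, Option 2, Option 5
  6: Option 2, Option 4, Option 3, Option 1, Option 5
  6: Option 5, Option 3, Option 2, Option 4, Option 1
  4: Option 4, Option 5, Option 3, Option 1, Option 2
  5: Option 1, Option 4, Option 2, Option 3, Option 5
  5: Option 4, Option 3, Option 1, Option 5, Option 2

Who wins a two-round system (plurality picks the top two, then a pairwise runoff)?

Round 1 first-place votes: Option 1 12, Option 2 6, Option 3 8, Option 4 9, Option 5 6. Option 1 and Option 4 advance.
Runoff: Option 1 is ranked above Option 4 on 20 ballots, Option 4 above Option 1 on 21.

Option 4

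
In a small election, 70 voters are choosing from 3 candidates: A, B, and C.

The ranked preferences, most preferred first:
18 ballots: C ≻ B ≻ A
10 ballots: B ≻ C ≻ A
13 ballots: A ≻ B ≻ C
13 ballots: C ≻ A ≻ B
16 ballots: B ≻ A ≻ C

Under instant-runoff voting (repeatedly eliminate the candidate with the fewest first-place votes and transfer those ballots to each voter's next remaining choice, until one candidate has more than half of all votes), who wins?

B

Round 1: A 13, B 26, C 31. A eliminated.
Round 2: B 39, C 31. B has a majority (≥36).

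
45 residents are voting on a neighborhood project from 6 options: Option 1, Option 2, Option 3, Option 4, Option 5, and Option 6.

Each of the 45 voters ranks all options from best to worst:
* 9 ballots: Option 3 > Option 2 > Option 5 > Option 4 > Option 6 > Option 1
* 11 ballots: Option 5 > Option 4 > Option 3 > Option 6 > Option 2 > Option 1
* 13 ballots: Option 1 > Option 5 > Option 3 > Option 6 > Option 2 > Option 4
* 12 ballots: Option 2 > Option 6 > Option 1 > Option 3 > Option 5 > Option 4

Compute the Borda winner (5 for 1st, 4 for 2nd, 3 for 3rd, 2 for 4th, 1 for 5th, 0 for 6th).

Option 5

Option 1: 9×0 + 11×0 + 13×5 + 12×3 = 101
Option 2: 9×4 + 11×1 + 13×1 + 12×5 = 120
Option 3: 9×5 + 11×3 + 13×3 + 12×2 = 141
Option 4: 9×2 + 11×4 + 13×0 + 12×0 = 62
Option 5: 9×3 + 11×5 + 13×4 + 12×1 = 146
Option 6: 9×1 + 11×2 + 13×2 + 12×4 = 105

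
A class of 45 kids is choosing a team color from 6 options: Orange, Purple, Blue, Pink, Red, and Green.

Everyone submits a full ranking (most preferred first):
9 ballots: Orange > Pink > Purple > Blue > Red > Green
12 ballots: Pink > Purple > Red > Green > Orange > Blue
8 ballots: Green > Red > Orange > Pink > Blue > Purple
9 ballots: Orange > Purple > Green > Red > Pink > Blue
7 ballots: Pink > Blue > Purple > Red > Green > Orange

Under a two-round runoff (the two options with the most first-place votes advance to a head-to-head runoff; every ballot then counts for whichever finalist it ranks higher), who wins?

Round 1 first-place votes: Orange 18, Purple 0, Blue 0, Pink 19, Red 0, Green 8. Pink and Orange advance.
Runoff: Pink is ranked above Orange on 19 ballots, Orange above Pink on 26.

Orange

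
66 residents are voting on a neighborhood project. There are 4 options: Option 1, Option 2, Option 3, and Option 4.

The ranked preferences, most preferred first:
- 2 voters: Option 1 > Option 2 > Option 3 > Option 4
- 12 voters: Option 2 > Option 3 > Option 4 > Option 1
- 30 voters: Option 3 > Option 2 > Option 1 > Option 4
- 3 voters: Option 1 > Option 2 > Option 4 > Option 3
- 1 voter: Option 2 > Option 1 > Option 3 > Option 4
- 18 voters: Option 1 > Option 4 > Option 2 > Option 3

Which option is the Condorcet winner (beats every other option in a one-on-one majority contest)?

Option 2 vs Option 1: 43–23
Option 2 vs Option 3: 36–30
Option 2 vs Option 4: 48–18
Option 2 beats every other option.

Option 2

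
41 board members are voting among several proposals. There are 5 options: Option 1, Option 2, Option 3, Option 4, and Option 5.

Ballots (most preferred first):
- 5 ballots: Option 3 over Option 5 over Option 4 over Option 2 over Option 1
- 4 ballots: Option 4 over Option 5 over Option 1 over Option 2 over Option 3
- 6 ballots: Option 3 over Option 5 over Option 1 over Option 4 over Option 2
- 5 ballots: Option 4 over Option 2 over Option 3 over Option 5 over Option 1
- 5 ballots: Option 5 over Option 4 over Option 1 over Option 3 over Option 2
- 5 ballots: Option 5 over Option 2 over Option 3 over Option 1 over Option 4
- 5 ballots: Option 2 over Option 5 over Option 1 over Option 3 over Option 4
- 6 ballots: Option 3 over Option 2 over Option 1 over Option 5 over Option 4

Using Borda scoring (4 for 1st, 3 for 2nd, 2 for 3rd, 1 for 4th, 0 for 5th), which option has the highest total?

Option 1: 5×0 + 4×2 + 6×2 + 5×0 + 5×2 + 5×1 + 5×2 + 6×2 = 57
Option 2: 5×1 + 4×1 + 6×0 + 5×3 + 5×0 + 5×3 + 5×4 + 6×3 = 77
Option 3: 5×4 + 4×0 + 6×4 + 5×2 + 5×1 + 5×2 + 5×1 + 6×4 = 98
Option 4: 5×2 + 4×4 + 6×1 + 5×4 + 5×3 + 5×0 + 5×0 + 6×0 = 67
Option 5: 5×3 + 4×3 + 6×3 + 5×1 + 5×4 + 5×4 + 5×3 + 6×1 = 111

Option 5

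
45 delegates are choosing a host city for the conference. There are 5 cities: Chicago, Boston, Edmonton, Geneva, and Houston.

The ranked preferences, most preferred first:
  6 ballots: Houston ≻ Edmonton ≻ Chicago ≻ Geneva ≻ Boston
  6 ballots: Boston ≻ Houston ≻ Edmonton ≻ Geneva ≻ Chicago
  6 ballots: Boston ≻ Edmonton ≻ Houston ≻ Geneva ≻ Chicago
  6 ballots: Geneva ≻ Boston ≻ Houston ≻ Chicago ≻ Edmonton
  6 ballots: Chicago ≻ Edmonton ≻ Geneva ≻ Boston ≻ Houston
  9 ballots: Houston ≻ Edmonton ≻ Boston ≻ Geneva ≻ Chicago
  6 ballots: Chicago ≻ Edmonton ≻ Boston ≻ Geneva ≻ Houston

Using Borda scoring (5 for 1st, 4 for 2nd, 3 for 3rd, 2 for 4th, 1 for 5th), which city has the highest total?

Edmonton

Chicago: 6×3 + 6×1 + 6×1 + 6×2 + 6×5 + 9×1 + 6×5 = 111
Boston: 6×1 + 6×5 + 6×5 + 6×4 + 6×2 + 9×3 + 6×3 = 147
Edmonton: 6×4 + 6×3 + 6×4 + 6×1 + 6×4 + 9×4 + 6×4 = 156
Geneva: 6×2 + 6×2 + 6×2 + 6×5 + 6×3 + 9×2 + 6×2 = 114
Houston: 6×5 + 6×4 + 6×3 + 6×3 + 6×1 + 9×5 + 6×1 = 147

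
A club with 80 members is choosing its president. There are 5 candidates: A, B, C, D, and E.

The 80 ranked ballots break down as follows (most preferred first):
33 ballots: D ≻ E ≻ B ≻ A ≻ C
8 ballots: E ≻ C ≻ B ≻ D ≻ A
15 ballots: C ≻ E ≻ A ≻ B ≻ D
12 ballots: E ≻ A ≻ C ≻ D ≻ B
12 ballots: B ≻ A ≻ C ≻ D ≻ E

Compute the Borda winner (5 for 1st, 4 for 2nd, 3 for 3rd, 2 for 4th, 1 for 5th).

A: 33×2 + 8×1 + 15×3 + 12×4 + 12×4 = 215
B: 33×3 + 8×3 + 15×2 + 12×1 + 12×5 = 225
C: 33×1 + 8×4 + 15×5 + 12×3 + 12×3 = 212
D: 33×5 + 8×2 + 15×1 + 12×2 + 12×2 = 244
E: 33×4 + 8×5 + 15×4 + 12×5 + 12×1 = 304

E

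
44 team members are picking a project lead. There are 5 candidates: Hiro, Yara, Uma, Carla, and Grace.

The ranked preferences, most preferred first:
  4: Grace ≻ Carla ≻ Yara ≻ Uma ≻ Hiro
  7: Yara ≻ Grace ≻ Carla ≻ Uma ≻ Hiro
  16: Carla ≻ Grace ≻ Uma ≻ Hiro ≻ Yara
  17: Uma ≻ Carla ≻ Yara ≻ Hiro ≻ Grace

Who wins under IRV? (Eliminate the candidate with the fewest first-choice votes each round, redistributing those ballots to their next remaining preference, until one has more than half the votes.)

Carla

Round 1: Hiro 0, Yara 7, Uma 17, Carla 16, Grace 4. Hiro eliminated.
Round 2: Yara 7, Uma 17, Carla 16, Grace 4. Grace eliminated.
Round 3: Yara 7, Uma 17, Carla 20. Yara eliminated.
Round 4: Uma 17, Carla 27. Carla has a majority (≥23).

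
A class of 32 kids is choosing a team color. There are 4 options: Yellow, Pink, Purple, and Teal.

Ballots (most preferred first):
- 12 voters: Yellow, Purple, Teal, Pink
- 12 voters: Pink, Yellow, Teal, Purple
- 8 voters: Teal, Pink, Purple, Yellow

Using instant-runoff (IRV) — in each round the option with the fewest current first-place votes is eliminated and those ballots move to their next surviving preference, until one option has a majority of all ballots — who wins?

Round 1: Yellow 12, Pink 12, Purple 0, Teal 8. Purple eliminated.
Round 2: Yellow 12, Pink 12, Teal 8. Teal eliminated.
Round 3: Yellow 12, Pink 20. Pink has a majority (≥17).

Pink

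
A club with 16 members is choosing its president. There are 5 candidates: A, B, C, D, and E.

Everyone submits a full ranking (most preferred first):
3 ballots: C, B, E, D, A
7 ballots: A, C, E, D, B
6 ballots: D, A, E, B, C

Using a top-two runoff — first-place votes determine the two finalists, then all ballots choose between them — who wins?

D

Round 1 first-place votes: A 7, B 0, C 3, D 6, E 0. A and D advance.
Runoff: A is ranked above D on 7 ballots, D above A on 9.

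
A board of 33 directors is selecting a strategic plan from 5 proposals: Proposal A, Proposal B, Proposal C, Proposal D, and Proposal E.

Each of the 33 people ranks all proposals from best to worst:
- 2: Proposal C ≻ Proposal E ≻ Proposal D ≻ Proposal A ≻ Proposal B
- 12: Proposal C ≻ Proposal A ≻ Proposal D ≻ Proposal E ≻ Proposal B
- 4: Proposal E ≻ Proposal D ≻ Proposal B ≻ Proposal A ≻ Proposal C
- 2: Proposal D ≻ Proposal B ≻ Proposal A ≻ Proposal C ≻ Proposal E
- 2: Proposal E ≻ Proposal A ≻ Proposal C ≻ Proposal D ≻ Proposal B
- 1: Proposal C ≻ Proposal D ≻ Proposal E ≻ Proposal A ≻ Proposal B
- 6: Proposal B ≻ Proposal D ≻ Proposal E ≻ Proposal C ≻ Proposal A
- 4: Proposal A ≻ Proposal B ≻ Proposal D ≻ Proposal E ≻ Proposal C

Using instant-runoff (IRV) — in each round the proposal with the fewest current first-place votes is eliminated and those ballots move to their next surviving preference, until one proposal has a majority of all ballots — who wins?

Round 1: Proposal A 4, Proposal B 6, Proposal C 15, Proposal D 2, Proposal E 6. Proposal D eliminated.
Round 2: Proposal A 4, Proposal B 8, Proposal C 15, Proposal E 6. Proposal A eliminated.
Round 3: Proposal B 12, Proposal C 15, Proposal E 6. Proposal E eliminated.
Round 4: Proposal B 16, Proposal C 17. Proposal C has a majority (≥17).

Proposal C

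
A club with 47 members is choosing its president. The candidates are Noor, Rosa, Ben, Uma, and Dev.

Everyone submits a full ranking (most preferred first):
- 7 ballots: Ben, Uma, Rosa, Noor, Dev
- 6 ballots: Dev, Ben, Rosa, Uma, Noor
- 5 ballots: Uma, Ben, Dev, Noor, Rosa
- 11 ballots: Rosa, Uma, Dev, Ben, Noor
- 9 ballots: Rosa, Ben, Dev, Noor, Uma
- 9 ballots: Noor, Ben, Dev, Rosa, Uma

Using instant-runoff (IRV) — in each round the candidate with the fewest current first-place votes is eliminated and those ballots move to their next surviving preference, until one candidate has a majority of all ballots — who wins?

Round 1: Noor 9, Rosa 20, Ben 7, Uma 5, Dev 6. Uma eliminated.
Round 2: Noor 9, Rosa 20, Ben 12, Dev 6. Dev eliminated.
Round 3: Noor 9, Rosa 20, Ben 18. Noor eliminated.
Round 4: Rosa 20, Ben 27. Ben has a majority (≥24).

Ben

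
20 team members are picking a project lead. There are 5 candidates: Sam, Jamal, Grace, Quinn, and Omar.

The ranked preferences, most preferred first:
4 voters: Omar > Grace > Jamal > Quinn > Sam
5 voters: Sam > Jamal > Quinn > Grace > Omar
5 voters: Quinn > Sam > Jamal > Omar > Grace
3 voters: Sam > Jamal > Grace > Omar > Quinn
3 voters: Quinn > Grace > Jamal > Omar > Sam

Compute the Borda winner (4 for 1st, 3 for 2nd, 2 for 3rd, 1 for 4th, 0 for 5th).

Sam: 4×0 + 5×4 + 5×3 + 3×4 + 3×0 = 47
Jamal: 4×2 + 5×3 + 5×2 + 3×3 + 3×2 = 48
Grace: 4×3 + 5×1 + 5×0 + 3×2 + 3×3 = 32
Quinn: 4×1 + 5×2 + 5×4 + 3×0 + 3×4 = 46
Omar: 4×4 + 5×0 + 5×1 + 3×1 + 3×1 = 27

Jamal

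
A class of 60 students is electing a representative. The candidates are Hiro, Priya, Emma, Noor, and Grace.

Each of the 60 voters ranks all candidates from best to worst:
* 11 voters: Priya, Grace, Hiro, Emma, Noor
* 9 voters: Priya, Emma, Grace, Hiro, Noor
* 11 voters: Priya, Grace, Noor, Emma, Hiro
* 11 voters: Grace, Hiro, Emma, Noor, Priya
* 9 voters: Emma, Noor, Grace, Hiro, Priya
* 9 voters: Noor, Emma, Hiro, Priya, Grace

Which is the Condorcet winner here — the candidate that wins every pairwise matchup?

Priya vs Hiro: 31–29
Priya vs Emma: 31–29
Priya vs Noor: 31–29
Priya vs Grace: 40–20
Priya beats every other candidate.

Priya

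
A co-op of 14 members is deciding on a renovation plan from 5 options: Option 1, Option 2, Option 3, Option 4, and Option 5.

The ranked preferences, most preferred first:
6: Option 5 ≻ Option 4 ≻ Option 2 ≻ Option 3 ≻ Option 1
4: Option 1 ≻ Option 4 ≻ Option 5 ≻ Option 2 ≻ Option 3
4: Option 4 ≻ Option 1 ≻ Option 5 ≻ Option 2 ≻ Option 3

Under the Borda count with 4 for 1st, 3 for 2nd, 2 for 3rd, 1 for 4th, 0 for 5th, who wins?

Option 1: 6×0 + 4×4 + 4×3 = 28
Option 2: 6×2 + 4×1 + 4×1 = 20
Option 3: 6×1 + 4×0 + 4×0 = 6
Option 4: 6×3 + 4×3 + 4×4 = 46
Option 5: 6×4 + 4×2 + 4×2 = 40

Option 4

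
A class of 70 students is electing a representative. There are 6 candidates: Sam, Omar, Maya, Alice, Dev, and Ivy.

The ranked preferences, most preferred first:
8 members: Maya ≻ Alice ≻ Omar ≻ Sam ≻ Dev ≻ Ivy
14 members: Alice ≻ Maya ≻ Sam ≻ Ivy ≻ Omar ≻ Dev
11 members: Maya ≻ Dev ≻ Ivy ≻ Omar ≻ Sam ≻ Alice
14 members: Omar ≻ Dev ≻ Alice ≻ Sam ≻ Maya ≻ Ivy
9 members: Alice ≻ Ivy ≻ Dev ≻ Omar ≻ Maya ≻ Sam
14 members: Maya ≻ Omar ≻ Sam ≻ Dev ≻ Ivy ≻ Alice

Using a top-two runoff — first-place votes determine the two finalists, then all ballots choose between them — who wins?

Round 1 first-place votes: Sam 0, Omar 14, Maya 33, Alice 23, Dev 0, Ivy 0. Maya and Alice advance.
Runoff: Maya is ranked above Alice on 33 ballots, Alice above Maya on 37.

Alice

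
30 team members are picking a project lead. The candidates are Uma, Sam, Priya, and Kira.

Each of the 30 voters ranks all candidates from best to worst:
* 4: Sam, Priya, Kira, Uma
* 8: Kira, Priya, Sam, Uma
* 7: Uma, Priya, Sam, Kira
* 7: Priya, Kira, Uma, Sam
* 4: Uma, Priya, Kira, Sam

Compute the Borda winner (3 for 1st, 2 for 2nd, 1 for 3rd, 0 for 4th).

Uma: 4×0 + 8×0 + 7×3 + 7×1 + 4×3 = 40
Sam: 4×3 + 8×1 + 7×1 + 7×0 + 4×0 = 27
Priya: 4×2 + 8×2 + 7×2 + 7×3 + 4×2 = 67
Kira: 4×1 + 8×3 + 7×0 + 7×2 + 4×1 = 46

Priya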